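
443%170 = 103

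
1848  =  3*616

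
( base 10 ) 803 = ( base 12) 56b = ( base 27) 12K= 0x323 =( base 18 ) 28b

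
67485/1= 67485= 67485.00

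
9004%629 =198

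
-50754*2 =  - 101508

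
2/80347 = 2/80347 = 0.00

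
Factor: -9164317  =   - 9164317^1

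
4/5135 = 4/5135 = 0.00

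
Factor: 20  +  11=31^1= 31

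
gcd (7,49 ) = 7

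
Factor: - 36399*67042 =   -  2^1*3^1*11^1*1103^1*33521^1= - 2440261758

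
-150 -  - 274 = 124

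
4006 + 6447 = 10453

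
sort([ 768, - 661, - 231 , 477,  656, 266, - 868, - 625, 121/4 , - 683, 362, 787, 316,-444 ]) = [ - 868,  -  683, - 661, - 625, - 444, - 231 , 121/4 , 266, 316, 362, 477, 656,768, 787 ] 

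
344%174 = 170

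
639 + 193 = 832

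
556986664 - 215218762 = 341767902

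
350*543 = 190050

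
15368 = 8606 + 6762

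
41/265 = 41/265 = 0.15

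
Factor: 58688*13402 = 786536576 = 2^7 *7^1*131^1*6701^1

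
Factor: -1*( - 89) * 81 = 7209 = 3^4*89^1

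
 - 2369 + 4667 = 2298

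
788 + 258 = 1046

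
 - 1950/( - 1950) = 1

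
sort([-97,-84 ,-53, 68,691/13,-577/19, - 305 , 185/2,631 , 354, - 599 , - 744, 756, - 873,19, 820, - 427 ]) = [ - 873, - 744 , - 599, - 427, - 305,  -  97, - 84, - 53,- 577/19,19,691/13,68,185/2, 354, 631,756, 820] 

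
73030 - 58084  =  14946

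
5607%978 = 717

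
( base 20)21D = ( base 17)2f0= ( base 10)833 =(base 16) 341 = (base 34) oh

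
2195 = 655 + 1540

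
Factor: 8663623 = 83^1*104381^1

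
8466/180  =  1411/30 = 47.03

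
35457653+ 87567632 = 123025285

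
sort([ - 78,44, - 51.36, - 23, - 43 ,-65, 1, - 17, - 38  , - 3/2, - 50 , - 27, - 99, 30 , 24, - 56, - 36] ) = [-99, - 78, - 65, - 56, - 51.36, -50, - 43,-38, - 36, - 27, - 23, - 17, - 3/2, 1, 24, 30, 44] 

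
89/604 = 89/604 = 0.15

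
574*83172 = 47740728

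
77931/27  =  2886 + 1/3= 2886.33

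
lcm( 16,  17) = 272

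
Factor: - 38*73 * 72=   -199728  =  -2^4*3^2* 19^1*73^1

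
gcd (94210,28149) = 1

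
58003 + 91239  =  149242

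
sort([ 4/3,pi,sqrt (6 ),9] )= [4/3, sqrt( 6),pi,9 ]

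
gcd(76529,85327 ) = 1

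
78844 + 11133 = 89977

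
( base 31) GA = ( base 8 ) 772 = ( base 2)111111010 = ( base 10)506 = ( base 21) 132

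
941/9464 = 941/9464 = 0.10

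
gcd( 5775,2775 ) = 75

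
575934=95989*6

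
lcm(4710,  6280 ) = 18840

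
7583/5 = 7583/5 = 1516.60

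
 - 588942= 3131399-3720341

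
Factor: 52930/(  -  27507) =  - 2^1 * 3^( - 1)*5^1*53^(- 1) * 67^1*79^1*173^(-1)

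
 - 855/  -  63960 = 57/4264 = 0.01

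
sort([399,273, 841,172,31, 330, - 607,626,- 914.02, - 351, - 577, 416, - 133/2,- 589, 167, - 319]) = [ - 914.02,  -  607 , - 589, - 577, - 351,-319, - 133/2,31, 167, 172, 273, 330, 399,416, 626,841]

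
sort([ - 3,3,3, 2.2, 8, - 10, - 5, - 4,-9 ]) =[ - 10, - 9, - 5, - 4, - 3, 2.2,3,3 , 8 ]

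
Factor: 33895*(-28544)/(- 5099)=967498880/5099  =  2^7 * 5^1*223^1*5099^(-1)*6779^1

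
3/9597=1/3199 = 0.00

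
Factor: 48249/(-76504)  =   - 2^( - 3)*3^3*73^(-1 )* 131^(-1 )*1787^1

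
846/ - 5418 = -1 + 254/301 = - 0.16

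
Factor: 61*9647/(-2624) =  - 588467/2624 = - 2^( - 6 ) * 11^1*41^( -1 )*61^1 * 877^1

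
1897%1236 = 661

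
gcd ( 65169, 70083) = 117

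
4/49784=1/12446 = 0.00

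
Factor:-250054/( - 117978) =337/159= 3^( - 1) * 53^( - 1 )*337^1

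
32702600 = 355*92120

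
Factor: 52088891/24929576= 2^( - 3)*7^( - 1) * 83^1*269^1*367^(-1)*1213^( - 1 )*2333^1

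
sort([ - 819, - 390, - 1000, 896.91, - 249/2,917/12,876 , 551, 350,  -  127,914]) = [ - 1000, - 819, - 390, - 127, - 249/2 , 917/12, 350, 551,876,896.91, 914 ] 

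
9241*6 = 55446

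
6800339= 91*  74729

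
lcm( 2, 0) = 0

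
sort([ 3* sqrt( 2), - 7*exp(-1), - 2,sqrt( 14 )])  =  [ - 7*exp( -1),  -  2,sqrt(14 ),3*sqrt(2)]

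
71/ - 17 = -71/17 =-4.18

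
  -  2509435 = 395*( - 6353) 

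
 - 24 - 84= - 108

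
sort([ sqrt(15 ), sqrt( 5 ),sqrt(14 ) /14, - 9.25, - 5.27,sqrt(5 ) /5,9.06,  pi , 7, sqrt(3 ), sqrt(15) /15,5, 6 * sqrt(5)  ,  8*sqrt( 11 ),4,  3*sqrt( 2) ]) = [-9.25,  -  5.27,sqrt(15 ) /15,sqrt( 14 ) /14,sqrt(5 )/5, sqrt(3 )  ,  sqrt( 5),pi, sqrt( 15),4, 3*sqrt(2 ), 5, 7,  9.06,  6*  sqrt( 5), 8* sqrt( 11 )]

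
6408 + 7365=13773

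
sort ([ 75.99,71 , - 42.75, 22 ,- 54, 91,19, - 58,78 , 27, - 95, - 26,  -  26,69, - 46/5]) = [ - 95, - 58, - 54, - 42.75, -26 , - 26, - 46/5, 19, 22, 27 , 69,71,  75.99,  78,91] 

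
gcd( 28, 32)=4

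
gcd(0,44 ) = 44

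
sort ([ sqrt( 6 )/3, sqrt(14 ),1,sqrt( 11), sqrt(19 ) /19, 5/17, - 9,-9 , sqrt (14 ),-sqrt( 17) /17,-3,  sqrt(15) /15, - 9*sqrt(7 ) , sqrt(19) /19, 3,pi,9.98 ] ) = [ - 9 * sqrt(7 ),-9,-9,  -  3,-sqrt( 17) /17,sqrt( 19 )/19,  sqrt(19)/19,sqrt ( 15 )/15,5/17, sqrt( 6)/3,1,3,pi, sqrt( 11),sqrt( 14 ), sqrt( 14) , 9.98]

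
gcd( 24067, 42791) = 1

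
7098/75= 2366/25 = 94.64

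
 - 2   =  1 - 3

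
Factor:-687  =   - 3^1*229^1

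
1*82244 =82244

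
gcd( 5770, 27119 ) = 577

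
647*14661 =9485667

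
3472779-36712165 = -33239386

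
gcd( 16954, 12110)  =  2422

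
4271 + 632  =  4903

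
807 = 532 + 275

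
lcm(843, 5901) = 5901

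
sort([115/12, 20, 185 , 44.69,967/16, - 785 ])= [-785 , 115/12, 20, 44.69 , 967/16, 185]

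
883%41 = 22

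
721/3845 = 721/3845= 0.19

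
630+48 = 678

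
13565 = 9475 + 4090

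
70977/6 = 23659/2  =  11829.50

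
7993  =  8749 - 756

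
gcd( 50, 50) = 50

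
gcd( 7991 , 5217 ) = 1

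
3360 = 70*48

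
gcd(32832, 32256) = 576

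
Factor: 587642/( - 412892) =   -  293821/206446 = - 2^( - 1)*11^1*109^(-1)*947^( - 1)*26711^1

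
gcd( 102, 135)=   3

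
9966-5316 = 4650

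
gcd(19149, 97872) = 3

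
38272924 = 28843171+9429753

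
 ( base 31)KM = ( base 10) 642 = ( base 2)1010000010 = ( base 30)LC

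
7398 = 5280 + 2118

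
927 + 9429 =10356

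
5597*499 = 2792903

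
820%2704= 820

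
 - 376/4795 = - 1 + 4419/4795 =- 0.08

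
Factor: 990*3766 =2^2*3^2*5^1*7^1*11^1*269^1 = 3728340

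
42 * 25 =1050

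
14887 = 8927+5960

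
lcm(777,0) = 0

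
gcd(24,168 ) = 24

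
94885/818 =115 + 815/818 = 116.00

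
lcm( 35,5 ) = 35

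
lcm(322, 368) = 2576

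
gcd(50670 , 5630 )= 5630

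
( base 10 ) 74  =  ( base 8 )112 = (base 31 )2c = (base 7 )134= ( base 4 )1022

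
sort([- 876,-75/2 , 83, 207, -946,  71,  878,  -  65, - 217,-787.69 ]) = [ - 946, - 876, - 787.69, - 217,  -  65, - 75/2, 71,83, 207, 878] 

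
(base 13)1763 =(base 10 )3461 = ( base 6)24005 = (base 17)bga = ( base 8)6605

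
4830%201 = 6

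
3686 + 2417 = 6103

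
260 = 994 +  - 734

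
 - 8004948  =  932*( - 8589 )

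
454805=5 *90961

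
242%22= 0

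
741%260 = 221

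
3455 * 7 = 24185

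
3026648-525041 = 2501607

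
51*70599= 3600549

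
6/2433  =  2/811 = 0.00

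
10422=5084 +5338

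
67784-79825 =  - 12041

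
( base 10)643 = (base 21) 19d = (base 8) 1203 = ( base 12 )457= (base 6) 2551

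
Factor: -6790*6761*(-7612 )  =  2^3*5^1 * 7^1 * 11^1 * 97^1*173^1*6761^1 = 349445530280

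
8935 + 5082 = 14017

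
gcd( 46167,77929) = 1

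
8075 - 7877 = 198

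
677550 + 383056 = 1060606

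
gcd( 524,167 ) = 1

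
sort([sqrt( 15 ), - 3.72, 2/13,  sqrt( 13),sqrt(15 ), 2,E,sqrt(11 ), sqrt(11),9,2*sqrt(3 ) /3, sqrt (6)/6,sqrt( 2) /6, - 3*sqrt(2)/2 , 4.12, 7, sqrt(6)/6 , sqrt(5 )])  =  [ - 3.72, - 3*sqrt ( 2 )/2,2/13,  sqrt( 2 ) /6, sqrt(6 )/6,sqrt(6) /6,2*sqrt(3 ) /3, 2, sqrt(5),E, sqrt( 11),sqrt( 11) , sqrt (13 ),sqrt(15),sqrt( 15),4.12, 7,9 ]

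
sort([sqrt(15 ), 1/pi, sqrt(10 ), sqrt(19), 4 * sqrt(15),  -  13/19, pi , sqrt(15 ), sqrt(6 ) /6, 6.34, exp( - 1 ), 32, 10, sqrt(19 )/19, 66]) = [-13/19,sqrt(19) /19, 1/pi,exp( - 1 ),sqrt(6)/6, pi, sqrt(10) , sqrt(15 ),sqrt( 15 ), sqrt(19), 6.34, 10, 4*sqrt(15),  32, 66]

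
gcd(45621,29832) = 3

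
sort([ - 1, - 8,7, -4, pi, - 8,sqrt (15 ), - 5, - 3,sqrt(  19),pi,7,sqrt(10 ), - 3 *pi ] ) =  [-3*pi, - 8, - 8, - 5, - 4,-3,-1, pi,pi, sqrt(10) , sqrt( 15), sqrt(19 ),7,7]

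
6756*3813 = 25760628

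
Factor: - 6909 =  - 3^1*7^2*47^1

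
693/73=693/73 = 9.49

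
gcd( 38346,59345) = 913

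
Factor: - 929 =-929^1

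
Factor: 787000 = 2^3*5^3*787^1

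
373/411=373/411=0.91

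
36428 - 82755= - 46327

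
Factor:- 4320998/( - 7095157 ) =2^1*11^1*37^(-1 )*113^( - 1 )*197^1*997^1*1697^( - 1)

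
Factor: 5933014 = 2^1 * 2966507^1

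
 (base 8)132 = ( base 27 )39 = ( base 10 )90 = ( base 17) 55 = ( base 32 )2q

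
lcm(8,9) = 72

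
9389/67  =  140 + 9/67 = 140.13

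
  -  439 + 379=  -60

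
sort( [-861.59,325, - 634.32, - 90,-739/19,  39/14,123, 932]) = [-861.59,-634.32,-90, - 739/19,39/14, 123,325,932] 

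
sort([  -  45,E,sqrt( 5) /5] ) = [ - 45,sqrt( 5 )/5,E]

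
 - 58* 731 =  - 42398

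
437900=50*8758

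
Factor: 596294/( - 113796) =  - 298147/56898=-2^( - 1)*3^(-2)*29^( - 1 )*109^( - 1) *397^1*751^1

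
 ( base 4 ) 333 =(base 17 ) 3c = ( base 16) 3F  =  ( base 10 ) 63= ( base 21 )30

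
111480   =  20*5574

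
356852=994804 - 637952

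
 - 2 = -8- - 6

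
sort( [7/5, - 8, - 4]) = [ - 8,-4,  7/5]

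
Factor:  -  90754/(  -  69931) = 2^1* 45377^1*69931^( - 1 ) 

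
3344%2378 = 966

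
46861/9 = 5206 + 7/9 = 5206.78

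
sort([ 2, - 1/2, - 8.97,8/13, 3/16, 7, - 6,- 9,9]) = [ - 9 , - 8.97, - 6, - 1/2, 3/16, 8/13,  2, 7, 9]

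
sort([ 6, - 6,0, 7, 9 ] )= [ - 6,0, 6, 7,9]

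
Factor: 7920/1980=4= 2^2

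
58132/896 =64 + 197/224= 64.88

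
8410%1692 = 1642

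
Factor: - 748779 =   -  3^1*249593^1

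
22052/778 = 28 + 134/389=28.34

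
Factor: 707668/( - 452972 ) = -281^ ( - 1)*439^1 = - 439/281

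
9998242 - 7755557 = 2242685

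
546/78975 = 14/2025 = 0.01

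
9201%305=51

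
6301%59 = 47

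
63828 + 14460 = 78288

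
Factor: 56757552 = 2^4 * 3^1 * 1182449^1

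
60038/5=60038/5=12007.60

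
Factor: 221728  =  2^5 * 13^2*41^1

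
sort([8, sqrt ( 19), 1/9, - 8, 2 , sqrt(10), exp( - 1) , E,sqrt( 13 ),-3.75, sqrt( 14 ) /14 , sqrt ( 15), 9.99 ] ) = [ - 8, - 3.75,1/9 , sqrt( 14 )/14,exp( - 1),2,  E,sqrt(10),  sqrt(13),sqrt(15 ),sqrt(19),8,  9.99 ] 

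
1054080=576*1830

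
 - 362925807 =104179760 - 467105567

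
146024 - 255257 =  - 109233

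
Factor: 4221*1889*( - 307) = - 3^2*7^1*67^1*307^1*1889^1 = - 2447854983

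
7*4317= 30219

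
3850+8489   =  12339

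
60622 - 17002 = 43620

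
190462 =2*95231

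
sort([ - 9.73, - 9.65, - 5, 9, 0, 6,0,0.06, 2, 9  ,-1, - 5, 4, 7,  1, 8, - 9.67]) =[ - 9.73,  -  9.67, -9.65, - 5,  -  5, - 1 , 0, 0,0.06,1, 2, 4, 6,7, 8, 9 , 9]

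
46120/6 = 7686 + 2/3= 7686.67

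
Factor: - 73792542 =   -  2^1*3^1 * 19^1*647303^1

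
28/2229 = 28/2229 = 0.01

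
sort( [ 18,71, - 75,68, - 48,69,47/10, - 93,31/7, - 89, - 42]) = [-93, - 89, - 75 , - 48,-42,31/7,47/10,18, 68,69,71]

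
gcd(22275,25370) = 5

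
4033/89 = 4033/89 = 45.31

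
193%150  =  43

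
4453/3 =4453/3  =  1484.33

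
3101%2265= 836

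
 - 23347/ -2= 11673 + 1/2  =  11673.50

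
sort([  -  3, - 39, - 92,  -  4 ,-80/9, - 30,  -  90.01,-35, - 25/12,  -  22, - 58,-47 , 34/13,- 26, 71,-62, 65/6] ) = [ - 92,-90.01,-62,-58 , - 47, - 39,  -  35, - 30, - 26, - 22,-80/9,-4,- 3,-25/12, 34/13, 65/6, 71] 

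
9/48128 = 9/48128 = 0.00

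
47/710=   47/710 = 0.07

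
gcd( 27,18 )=9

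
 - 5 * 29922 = - 149610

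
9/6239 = 9/6239=0.00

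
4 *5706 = 22824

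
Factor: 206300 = 2^2*5^2*2063^1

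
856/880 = 107/110 = 0.97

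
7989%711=168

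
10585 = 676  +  9909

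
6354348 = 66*96278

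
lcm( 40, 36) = 360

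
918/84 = 10  +  13/14 = 10.93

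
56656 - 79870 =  - 23214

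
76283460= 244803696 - 168520236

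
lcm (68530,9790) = 68530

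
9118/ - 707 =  - 13  +  73/707 = - 12.90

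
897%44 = 17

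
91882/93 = 91882/93 = 987.98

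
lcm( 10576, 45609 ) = 729744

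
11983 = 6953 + 5030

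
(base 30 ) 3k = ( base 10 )110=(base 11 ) a0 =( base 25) 4a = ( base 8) 156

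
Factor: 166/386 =83/193 = 83^1*  193^(-1)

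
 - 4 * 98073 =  - 392292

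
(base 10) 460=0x1cc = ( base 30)fa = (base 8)714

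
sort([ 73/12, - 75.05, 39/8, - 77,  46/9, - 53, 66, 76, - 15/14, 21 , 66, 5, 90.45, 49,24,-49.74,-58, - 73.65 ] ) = [ - 77,-75.05, - 73.65, - 58 , - 53, - 49.74, - 15/14, 39/8,  5,46/9,73/12,21,24, 49,66,  66, 76,90.45 ]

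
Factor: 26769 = 3^1 * 8923^1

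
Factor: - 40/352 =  - 5/44 = -  2^(- 2 )*5^1*11^(-1)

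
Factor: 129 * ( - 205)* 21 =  - 3^2*5^1*7^1 * 41^1 * 43^1 = - 555345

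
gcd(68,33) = 1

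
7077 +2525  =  9602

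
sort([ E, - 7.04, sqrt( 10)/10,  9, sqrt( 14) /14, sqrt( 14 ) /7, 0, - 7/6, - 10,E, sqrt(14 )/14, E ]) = [ - 10, - 7.04, - 7/6,0 , sqrt( 14 ) /14, sqrt( 14 )/14,  sqrt( 10)/10,sqrt(14)/7 , E,E, E, 9] 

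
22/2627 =22/2627 = 0.01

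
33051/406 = 81+165/406 = 81.41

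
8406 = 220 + 8186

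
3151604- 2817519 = 334085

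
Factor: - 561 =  - 3^1*11^1*17^1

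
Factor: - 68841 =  - 3^2*7649^1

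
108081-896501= -788420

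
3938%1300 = 38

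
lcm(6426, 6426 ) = 6426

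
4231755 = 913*4635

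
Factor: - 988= -2^2*13^1*19^1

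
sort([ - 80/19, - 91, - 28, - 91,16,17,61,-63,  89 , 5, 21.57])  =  [  -  91, - 91, - 63, - 28, - 80/19,5, 16 , 17,21.57,61, 89 ]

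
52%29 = 23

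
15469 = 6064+9405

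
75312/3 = 25104 = 25104.00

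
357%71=2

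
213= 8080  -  7867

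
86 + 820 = 906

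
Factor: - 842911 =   -  17^1*179^1*277^1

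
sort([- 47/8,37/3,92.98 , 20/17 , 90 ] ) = [ - 47/8,20/17, 37/3,  90, 92.98]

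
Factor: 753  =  3^1*251^1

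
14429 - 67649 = - 53220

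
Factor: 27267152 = 2^4 * 11^1 *154927^1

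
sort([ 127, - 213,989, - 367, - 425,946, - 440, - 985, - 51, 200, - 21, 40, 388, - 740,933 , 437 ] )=[ - 985, - 740,-440 ,-425, - 367, - 213  , - 51 , - 21,40,127,  200,388, 437,933, 946 , 989]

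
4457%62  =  55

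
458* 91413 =41867154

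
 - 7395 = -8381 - -986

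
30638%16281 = 14357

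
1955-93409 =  - 91454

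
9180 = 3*3060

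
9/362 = 9/362 = 0.02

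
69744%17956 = 15876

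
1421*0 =0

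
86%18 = 14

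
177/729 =59/243  =  0.24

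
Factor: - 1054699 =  - 107^1 * 9857^1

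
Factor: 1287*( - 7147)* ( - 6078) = 2^1 * 3^3*7^1*11^1*13^1*1013^1*1021^1 = 55906592742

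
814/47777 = 814/47777 = 0.02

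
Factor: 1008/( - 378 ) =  - 8/3=- 2^3*3^(-1 )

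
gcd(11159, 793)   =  1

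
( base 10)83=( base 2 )1010011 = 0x53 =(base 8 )123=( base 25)38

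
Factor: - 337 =-337^1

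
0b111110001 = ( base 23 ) le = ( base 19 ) 173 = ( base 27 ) ib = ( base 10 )497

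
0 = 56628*0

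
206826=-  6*( - 34471) 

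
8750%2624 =878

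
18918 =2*9459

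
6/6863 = 6/6863= 0.00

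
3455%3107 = 348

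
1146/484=573/242 = 2.37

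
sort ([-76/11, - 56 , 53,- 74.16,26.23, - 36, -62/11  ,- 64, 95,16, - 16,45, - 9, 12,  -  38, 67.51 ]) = [ - 74.16, - 64, - 56, - 38, - 36, - 16, - 9, - 76/11, - 62/11,  12, 16, 26.23,45 , 53,67.51,  95 ]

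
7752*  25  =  193800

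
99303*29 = 2879787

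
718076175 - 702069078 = 16007097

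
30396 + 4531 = 34927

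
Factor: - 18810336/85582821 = - 6270112/28527607 = -2^5*19^ ( - 1) *53^1*761^(-1 )*1973^ ( -1)*3697^1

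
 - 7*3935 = - 27545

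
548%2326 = 548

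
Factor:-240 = -2^4*3^1*5^1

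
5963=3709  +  2254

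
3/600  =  1/200= 0.01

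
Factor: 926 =2^1  *  463^1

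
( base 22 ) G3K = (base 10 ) 7830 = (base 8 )17226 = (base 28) 9ri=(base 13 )3744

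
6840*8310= 56840400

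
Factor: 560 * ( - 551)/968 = - 38570/121 = - 2^1*5^1*7^1*11^( - 2)*19^1*29^1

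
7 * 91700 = 641900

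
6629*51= 338079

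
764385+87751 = 852136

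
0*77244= 0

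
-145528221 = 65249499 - 210777720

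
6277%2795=687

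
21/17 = 1 + 4/17 = 1.24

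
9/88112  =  9/88112 = 0.00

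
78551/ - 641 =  - 123+ 292/641 = -  122.54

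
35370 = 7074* 5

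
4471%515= 351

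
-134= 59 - 193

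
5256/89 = 5256/89 = 59.06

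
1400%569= 262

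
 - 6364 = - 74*86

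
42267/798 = 52  +  257/266 = 52.97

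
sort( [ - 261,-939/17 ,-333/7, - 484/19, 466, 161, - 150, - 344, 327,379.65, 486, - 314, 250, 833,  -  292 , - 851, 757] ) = [  -  851, - 344, - 314, - 292, - 261,  -  150,-939/17,-333/7,-484/19, 161, 250, 327,379.65,466, 486,757,  833] 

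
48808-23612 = 25196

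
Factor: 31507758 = 2^1*3^3*53^1*101^1*109^1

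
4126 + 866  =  4992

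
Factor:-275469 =-3^1*91823^1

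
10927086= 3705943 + 7221143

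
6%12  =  6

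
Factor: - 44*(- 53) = 2332 = 2^2*11^1*53^1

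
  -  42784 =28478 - 71262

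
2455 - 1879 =576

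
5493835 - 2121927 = 3371908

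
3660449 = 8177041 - 4516592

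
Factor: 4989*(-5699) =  - 3^1* 41^1*139^1*1663^1 = - 28432311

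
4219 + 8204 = 12423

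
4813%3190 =1623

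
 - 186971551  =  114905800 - 301877351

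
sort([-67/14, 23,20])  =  [ - 67/14,  20,23] 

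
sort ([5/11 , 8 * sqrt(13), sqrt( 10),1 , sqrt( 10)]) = [ 5/11 , 1, sqrt(10 ),sqrt(10 ), 8 * sqrt( 13 )]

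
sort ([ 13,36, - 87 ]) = [ - 87, 13, 36] 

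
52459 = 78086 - 25627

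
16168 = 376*43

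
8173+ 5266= 13439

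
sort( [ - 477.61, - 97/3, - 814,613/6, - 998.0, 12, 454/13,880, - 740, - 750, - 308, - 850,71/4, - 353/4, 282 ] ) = [ - 998.0, - 850, - 814, - 750 , - 740, - 477.61, - 308, - 353/4, - 97/3,12,71/4 , 454/13,613/6,282, 880] 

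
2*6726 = 13452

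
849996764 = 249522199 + 600474565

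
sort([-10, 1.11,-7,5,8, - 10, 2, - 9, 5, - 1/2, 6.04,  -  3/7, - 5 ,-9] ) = [ - 10, - 10, - 9, - 9, - 7, - 5, - 1/2,-3/7,1.11, 2, 5, 5, 6.04, 8 ]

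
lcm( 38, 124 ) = 2356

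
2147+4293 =6440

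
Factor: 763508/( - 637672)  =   -2^(  -  1)*7^(-1)*23^1*43^1*59^(  -  1)= -  989/826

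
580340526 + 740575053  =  1320915579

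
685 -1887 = -1202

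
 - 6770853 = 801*( - 8453 ) 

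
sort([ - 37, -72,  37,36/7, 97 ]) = [-72, - 37, 36/7,37,97 ]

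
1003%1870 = 1003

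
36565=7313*5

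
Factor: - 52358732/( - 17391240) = 2^( - 1)*3^(- 3)*5^( - 1) * 2731^1* 4793^1*16103^ ( -1 )=13089683/4347810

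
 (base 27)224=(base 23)2JL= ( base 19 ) 43f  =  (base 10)1516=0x5ec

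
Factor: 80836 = 2^2 * 7^1*2887^1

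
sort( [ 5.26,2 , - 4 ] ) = [ - 4 , 2,  5.26]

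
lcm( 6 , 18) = 18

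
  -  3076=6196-9272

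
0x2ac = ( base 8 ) 1254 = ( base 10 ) 684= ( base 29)NH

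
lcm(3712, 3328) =96512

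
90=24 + 66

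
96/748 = 24/187=0.13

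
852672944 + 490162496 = 1342835440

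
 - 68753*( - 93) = 6394029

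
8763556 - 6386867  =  2376689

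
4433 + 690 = 5123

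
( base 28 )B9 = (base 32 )9T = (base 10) 317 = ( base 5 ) 2232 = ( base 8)475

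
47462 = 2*23731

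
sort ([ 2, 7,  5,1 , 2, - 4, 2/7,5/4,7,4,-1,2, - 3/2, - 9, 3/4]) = [ - 9,- 4,  -  3/2, - 1,2/7, 3/4,1,5/4,2, 2,2,  4, 5, 7,7 ] 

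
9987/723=3329/241  =  13.81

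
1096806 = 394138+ 702668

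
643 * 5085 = 3269655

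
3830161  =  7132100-3301939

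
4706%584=34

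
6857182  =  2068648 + 4788534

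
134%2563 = 134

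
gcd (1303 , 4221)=1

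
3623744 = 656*5524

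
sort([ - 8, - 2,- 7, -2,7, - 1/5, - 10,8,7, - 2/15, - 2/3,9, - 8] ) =[ - 10, - 8, - 8, - 7, - 2, - 2, - 2/3, - 1/5, - 2/15, 7 , 7,8,9]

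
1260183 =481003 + 779180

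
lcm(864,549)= 52704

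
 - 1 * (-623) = 623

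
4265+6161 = 10426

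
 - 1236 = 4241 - 5477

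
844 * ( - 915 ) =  - 772260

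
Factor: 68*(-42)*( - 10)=28560= 2^4 *3^1 * 5^1*7^1* 17^1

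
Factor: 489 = 3^1 * 163^1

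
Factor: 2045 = 5^1*409^1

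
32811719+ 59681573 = 92493292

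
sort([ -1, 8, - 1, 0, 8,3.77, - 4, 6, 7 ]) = [-4, - 1,  -  1, 0, 3.77 , 6, 7,  8, 8]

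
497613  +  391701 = 889314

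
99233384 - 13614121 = 85619263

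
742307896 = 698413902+43893994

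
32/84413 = 32/84413 = 0.00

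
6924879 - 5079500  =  1845379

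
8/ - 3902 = -4/1951 = -  0.00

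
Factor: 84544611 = 3^1*4987^1*5651^1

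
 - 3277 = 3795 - 7072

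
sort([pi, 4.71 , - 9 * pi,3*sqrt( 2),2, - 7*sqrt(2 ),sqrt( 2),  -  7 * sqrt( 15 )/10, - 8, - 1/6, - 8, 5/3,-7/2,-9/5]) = [ - 9 * pi, - 7*sqrt (2),  -  8, - 8, - 7/2, - 7*sqrt( 15)/10,- 9/5, - 1/6, sqrt( 2),5/3,2,pi,3*sqrt(2),4.71 ] 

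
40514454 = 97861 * 414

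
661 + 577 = 1238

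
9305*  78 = 725790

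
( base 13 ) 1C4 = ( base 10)329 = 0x149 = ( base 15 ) 16E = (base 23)e7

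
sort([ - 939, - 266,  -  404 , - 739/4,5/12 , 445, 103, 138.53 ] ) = [ - 939, - 404, - 266, - 739/4, 5/12,103, 138.53, 445 ]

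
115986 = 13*8922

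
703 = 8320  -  7617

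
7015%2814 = 1387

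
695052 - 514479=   180573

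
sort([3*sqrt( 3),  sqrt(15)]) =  [ sqrt(15 ), 3*sqrt( 3)]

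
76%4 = 0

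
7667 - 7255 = 412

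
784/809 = 784/809 = 0.97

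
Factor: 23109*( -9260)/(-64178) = 2^1* 3^1 * 5^1*463^1 * 7703^1*32089^(-1) =106994670/32089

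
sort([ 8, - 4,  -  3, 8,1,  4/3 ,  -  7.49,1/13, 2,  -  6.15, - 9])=[-9, -7.49, - 6.15, - 4,-3,1/13,1,4/3 , 2,8 , 8 ] 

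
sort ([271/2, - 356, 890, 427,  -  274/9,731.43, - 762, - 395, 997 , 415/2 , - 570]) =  [ - 762, - 570, - 395,-356, - 274/9,271/2,415/2, 427, 731.43, 890,997]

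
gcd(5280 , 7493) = 1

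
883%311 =261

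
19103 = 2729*7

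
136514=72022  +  64492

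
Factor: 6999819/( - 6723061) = - 3^1 * 23^( - 2 )*59^1*179^( - 1)*557^1 = - 98589/94691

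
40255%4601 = 3447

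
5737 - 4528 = 1209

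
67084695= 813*82515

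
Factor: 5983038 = 2^1*3^3 * 101^1*1097^1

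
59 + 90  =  149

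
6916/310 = 3458/155 = 22.31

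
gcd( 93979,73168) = 1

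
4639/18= 4639/18 = 257.72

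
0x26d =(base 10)621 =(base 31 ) K1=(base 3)212000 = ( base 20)1b1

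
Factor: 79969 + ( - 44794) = 3^1*5^2*7^1 * 67^1 = 35175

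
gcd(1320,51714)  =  6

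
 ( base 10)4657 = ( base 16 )1231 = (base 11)3554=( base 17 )g1g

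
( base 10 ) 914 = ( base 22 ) 1JC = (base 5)12124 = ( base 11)761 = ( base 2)1110010010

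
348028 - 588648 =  - 240620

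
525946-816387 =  - 290441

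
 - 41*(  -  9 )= 369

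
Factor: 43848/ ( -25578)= - 12/7 = -  2^2*3^1*7^ ( - 1)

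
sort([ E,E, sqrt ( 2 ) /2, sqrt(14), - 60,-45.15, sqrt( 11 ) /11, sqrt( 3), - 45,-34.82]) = [ - 60, - 45.15, - 45 ,-34.82,sqrt(11 ) /11 , sqrt(2)/2, sqrt(3),E, E, sqrt(14 ) ] 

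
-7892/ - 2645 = 2  +  2602/2645 = 2.98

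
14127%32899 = 14127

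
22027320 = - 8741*( - 2520 )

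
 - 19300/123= - 19300/123 = - 156.91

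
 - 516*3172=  - 1636752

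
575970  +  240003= 815973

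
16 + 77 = 93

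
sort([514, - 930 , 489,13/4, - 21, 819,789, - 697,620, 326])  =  [ - 930,-697, - 21,13/4,326 , 489, 514,620, 789, 819] 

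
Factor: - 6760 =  - 2^3* 5^1*13^2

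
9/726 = 3/242 = 0.01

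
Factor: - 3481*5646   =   - 2^1*3^1*59^2*941^1=-19653726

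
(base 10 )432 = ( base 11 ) 363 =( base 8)660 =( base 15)1DC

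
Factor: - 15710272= - 2^6* 245473^1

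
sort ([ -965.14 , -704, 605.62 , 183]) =[ - 965.14,- 704,183,605.62 ] 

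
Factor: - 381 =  - 3^1 * 127^1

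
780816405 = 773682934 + 7133471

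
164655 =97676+66979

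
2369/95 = 2369/95 = 24.94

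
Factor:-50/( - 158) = 25/79 = 5^2*79^ (-1)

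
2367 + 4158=6525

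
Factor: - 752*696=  - 523392 = -  2^7*3^1*29^1*47^1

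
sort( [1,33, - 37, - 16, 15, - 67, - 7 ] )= [- 67, - 37, - 16, - 7,1,15,33 ]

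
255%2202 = 255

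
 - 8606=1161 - 9767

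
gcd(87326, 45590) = 94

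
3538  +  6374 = 9912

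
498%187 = 124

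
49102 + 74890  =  123992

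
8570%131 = 55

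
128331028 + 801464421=929795449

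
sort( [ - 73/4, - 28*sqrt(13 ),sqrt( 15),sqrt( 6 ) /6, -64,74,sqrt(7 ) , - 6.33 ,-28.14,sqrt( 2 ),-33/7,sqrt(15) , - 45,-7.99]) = [-28*sqrt( 13), - 64,-45,-28.14, - 73/4, - 7.99,  -  6.33, -33/7,sqrt(6) /6,  sqrt(2),sqrt(7) , sqrt( 15),sqrt(15),  74]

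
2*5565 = 11130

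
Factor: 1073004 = 2^2*3^1*89417^1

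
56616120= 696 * 81345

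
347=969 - 622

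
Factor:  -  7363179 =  -3^2*83^1 * 9857^1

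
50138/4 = 25069/2 = 12534.50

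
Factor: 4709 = 17^1*277^1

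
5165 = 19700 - 14535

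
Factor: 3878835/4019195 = 775767/803839 = 3^1 * 23^1*97^( - 1) * 8287^( - 1)*11243^1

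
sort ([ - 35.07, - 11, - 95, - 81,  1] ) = [-95, - 81, - 35.07 ,-11, 1 ] 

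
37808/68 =556  =  556.00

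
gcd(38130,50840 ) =12710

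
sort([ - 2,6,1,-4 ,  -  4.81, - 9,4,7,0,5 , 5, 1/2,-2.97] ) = [  -  9, - 4.81,-4, -2.97,-2,  0,1/2, 1,  4,  5,5,  6,7 ] 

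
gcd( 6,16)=2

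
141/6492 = 47/2164 = 0.02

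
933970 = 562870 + 371100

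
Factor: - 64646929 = - 197^1*229^1*1433^1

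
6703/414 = 6703/414= 16.19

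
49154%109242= 49154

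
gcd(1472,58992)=16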